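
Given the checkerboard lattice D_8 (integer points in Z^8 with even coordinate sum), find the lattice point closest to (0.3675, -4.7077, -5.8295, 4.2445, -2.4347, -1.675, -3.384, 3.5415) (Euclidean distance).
(0, -5, -6, 4, -2, -2, -3, 4)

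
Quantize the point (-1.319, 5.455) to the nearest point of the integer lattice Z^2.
(-1, 5)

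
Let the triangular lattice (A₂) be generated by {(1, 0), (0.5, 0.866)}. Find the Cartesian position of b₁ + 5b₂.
(3.5, 4.33)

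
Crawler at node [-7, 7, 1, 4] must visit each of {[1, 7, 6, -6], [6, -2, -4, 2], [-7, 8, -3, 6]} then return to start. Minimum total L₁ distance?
90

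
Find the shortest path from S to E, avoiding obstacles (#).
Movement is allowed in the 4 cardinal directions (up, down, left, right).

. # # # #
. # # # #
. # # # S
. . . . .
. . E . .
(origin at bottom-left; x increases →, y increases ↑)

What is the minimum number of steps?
4
(one shortest path: (4, 2) → (4, 1) → (3, 1) → (2, 1) → (2, 0))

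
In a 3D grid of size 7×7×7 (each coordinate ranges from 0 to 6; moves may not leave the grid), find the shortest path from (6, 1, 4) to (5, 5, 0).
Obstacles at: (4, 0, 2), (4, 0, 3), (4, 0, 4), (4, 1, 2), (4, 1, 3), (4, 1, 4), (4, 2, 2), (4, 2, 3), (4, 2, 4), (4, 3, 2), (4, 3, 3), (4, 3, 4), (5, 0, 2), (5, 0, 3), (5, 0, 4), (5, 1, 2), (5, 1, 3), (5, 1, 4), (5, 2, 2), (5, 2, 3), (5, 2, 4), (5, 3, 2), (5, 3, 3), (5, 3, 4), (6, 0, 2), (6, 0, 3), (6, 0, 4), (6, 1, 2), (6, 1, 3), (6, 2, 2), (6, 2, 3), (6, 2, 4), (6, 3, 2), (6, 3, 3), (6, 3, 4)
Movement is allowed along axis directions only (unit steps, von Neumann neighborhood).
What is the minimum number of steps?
11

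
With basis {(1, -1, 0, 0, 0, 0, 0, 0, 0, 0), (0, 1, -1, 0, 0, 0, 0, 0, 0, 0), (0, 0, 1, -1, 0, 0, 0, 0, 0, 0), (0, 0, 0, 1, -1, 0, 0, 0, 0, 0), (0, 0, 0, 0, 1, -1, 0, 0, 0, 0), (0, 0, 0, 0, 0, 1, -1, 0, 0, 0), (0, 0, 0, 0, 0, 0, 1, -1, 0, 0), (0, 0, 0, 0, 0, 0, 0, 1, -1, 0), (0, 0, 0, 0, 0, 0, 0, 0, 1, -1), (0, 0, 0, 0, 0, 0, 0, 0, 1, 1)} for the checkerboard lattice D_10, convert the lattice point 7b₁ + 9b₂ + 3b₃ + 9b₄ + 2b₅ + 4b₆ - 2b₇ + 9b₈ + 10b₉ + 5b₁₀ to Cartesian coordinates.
(7, 2, -6, 6, -7, 2, -6, 11, 6, -5)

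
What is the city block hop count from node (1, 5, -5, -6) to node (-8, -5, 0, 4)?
34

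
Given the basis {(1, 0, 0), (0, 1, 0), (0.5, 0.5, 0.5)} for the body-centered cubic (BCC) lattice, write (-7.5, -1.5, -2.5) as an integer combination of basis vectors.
-5b₁ + b₂ - 5b₃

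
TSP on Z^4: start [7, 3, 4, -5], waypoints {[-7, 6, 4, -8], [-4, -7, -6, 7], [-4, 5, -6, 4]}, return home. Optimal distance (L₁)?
104
(one optimal route: (7, 3, 4, -5) → (-7, 6, 4, -8) → (-4, 5, -6, 4) → (-4, -7, -6, 7) → (7, 3, 4, -5))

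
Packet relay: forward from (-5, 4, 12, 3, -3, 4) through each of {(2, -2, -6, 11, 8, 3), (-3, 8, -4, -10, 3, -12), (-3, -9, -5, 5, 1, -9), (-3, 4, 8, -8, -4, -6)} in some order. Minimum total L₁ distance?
135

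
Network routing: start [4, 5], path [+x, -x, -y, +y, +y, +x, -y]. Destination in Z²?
(5, 5)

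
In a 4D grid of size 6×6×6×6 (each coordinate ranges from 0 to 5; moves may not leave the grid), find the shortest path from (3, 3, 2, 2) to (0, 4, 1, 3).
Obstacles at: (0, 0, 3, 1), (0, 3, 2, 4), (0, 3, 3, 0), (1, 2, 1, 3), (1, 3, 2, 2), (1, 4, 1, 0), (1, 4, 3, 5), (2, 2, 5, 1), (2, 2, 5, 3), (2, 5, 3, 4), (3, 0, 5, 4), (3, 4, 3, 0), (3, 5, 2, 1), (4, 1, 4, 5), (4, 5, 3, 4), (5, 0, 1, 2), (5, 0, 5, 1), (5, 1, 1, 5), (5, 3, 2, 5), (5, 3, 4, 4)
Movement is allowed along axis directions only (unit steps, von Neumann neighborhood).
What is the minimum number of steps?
6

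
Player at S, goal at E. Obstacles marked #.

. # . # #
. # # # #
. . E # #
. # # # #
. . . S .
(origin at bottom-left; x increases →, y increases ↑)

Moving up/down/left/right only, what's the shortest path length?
7
(one shortest path: (3, 0) → (2, 0) → (1, 0) → (0, 0) → (0, 1) → (0, 2) → (1, 2) → (2, 2))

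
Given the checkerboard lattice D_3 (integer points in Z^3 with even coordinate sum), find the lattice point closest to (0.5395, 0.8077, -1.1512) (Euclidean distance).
(0, 1, -1)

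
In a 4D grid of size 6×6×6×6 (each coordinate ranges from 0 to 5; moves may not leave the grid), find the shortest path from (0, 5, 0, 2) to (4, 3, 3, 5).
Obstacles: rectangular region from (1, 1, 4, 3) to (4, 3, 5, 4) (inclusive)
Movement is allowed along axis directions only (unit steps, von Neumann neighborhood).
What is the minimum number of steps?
12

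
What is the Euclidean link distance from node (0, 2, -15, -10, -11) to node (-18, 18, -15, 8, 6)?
34.5398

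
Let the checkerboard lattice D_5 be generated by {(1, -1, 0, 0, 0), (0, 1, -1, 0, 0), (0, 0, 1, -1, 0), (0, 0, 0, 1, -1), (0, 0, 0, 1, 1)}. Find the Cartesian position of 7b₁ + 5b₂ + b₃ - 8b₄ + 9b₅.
(7, -2, -4, 0, 17)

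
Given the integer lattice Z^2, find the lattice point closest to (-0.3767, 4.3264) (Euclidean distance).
(0, 4)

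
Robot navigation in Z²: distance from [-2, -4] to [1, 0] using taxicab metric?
7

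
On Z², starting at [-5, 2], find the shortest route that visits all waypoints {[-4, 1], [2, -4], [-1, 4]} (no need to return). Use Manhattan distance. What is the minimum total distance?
19
(one optimal route: (-5, 2) → (-4, 1) → (-1, 4) → (2, -4))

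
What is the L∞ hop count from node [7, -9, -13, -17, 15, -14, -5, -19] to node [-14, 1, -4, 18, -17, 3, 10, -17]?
35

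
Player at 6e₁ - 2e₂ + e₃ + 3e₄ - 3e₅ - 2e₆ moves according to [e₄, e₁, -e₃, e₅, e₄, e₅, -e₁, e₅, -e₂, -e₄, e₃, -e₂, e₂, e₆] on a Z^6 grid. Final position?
(6, -3, 1, 4, 0, -1)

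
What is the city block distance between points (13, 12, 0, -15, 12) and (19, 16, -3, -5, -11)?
46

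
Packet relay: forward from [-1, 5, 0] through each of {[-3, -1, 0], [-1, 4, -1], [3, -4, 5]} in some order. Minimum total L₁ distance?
24
(one optimal route: (-1, 5, 0) → (-1, 4, -1) → (-3, -1, 0) → (3, -4, 5))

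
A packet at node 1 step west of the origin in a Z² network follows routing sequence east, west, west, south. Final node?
(-2, -1)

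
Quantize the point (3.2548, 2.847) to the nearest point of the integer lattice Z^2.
(3, 3)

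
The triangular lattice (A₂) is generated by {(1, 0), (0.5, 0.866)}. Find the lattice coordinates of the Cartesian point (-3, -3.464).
-b₁ - 4b₂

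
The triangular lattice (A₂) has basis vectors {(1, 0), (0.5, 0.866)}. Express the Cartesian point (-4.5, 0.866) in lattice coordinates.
-5b₁ + b₂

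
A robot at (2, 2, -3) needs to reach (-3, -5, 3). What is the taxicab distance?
18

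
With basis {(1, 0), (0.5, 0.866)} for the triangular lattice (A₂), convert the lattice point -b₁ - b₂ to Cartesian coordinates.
(-1.5, -0.866)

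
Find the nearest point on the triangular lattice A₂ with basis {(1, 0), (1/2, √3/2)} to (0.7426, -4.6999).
(0.5, -4.33)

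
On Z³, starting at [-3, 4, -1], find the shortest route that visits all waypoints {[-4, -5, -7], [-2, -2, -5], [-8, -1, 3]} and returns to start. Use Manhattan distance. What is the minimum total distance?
50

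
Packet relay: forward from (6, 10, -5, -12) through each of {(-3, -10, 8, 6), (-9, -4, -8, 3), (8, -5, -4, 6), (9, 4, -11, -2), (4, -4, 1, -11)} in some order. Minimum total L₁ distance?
138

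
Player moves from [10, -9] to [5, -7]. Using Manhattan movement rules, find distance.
7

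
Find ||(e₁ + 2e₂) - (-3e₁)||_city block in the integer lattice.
6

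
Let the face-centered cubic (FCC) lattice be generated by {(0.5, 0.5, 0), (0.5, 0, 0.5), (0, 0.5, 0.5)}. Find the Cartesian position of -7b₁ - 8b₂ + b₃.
(-7.5, -3, -3.5)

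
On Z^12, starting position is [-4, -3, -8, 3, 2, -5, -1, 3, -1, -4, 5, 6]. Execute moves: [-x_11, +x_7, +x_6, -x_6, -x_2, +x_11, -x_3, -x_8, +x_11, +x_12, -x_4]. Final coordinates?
(-4, -4, -9, 2, 2, -5, 0, 2, -1, -4, 6, 7)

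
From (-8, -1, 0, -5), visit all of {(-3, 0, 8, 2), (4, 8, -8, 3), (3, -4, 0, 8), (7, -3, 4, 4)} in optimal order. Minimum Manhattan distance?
79
(one optimal route: (-8, -1, 0, -5) → (-3, 0, 8, 2) → (7, -3, 4, 4) → (3, -4, 0, 8) → (4, 8, -8, 3))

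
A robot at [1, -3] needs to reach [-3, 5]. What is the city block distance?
12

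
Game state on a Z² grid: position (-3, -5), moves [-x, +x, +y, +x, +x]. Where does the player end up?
(-1, -4)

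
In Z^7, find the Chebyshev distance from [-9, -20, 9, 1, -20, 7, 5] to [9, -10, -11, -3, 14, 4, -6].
34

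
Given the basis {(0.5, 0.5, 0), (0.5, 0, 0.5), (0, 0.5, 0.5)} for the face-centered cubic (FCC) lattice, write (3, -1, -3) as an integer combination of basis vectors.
5b₁ + b₂ - 7b₃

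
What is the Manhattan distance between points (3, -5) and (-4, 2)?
14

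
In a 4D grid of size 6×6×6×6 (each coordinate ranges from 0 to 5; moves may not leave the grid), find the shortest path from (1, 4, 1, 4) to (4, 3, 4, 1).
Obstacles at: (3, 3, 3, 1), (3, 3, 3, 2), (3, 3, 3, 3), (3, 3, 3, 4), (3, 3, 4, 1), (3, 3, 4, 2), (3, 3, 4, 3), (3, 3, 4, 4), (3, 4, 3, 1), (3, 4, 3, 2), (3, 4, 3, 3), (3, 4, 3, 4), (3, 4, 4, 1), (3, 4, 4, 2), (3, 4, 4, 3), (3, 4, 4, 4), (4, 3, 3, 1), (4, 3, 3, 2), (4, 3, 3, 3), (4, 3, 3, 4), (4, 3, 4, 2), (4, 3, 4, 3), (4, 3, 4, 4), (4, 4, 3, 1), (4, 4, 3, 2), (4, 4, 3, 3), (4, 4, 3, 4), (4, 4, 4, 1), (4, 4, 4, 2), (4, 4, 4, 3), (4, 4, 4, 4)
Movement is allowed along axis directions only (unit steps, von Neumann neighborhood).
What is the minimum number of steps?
12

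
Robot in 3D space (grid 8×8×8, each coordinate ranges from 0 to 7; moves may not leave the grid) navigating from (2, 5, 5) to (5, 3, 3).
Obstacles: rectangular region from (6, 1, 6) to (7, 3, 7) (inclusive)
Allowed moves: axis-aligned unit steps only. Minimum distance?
7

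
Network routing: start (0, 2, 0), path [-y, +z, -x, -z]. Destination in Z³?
(-1, 1, 0)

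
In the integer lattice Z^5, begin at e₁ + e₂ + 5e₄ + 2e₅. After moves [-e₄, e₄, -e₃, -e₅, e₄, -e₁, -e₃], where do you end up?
(0, 1, -2, 6, 1)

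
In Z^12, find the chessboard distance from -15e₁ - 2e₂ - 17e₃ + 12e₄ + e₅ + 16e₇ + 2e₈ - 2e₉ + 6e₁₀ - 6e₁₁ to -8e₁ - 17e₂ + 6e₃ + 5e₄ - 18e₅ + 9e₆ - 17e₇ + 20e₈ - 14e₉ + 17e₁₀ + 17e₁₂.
33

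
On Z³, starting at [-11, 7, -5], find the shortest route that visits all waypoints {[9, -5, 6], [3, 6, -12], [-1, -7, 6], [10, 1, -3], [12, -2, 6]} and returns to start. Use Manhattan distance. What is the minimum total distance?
110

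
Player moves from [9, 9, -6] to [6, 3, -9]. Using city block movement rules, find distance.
12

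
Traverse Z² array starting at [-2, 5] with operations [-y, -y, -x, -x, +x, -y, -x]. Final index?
(-4, 2)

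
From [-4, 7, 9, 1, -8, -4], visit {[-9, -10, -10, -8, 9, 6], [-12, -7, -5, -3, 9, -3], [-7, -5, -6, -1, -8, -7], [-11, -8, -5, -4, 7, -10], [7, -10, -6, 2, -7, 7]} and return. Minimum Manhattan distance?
204
(one optimal route: (-4, 7, 9, 1, -8, -4) → (-7, -5, -6, -1, -8, -7) → (-11, -8, -5, -4, 7, -10) → (-12, -7, -5, -3, 9, -3) → (-9, -10, -10, -8, 9, 6) → (7, -10, -6, 2, -7, 7) → (-4, 7, 9, 1, -8, -4))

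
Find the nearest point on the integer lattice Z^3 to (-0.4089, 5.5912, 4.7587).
(0, 6, 5)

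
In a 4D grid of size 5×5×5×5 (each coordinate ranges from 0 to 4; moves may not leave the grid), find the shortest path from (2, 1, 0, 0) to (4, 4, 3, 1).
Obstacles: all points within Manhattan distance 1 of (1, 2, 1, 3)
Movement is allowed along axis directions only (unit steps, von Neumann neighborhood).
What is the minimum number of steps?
9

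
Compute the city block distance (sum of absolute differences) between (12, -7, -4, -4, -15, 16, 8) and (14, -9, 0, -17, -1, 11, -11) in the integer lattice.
59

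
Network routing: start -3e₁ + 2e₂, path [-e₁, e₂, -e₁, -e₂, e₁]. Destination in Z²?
(-4, 2)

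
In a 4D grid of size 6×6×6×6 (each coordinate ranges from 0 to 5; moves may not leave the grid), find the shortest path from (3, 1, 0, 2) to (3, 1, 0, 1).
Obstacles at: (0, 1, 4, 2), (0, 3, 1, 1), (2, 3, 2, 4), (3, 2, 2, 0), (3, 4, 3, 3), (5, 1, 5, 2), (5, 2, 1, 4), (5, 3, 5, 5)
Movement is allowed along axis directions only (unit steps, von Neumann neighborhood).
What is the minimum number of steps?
1
(one shortest path: (3, 1, 0, 2) → (3, 1, 0, 1))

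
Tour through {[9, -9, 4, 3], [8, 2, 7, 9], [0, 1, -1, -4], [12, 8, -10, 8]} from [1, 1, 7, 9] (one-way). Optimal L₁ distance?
100
(one optimal route: (1, 1, 7, 9) → (8, 2, 7, 9) → (9, -9, 4, 3) → (0, 1, -1, -4) → (12, 8, -10, 8))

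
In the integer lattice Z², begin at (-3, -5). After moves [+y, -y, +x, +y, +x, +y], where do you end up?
(-1, -3)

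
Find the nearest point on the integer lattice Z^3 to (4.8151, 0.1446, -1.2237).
(5, 0, -1)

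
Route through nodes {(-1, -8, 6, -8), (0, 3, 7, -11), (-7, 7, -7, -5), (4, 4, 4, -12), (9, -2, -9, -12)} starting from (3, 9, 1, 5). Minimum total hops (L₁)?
113
(one optimal route: (3, 9, 1, 5) → (-7, 7, -7, -5) → (9, -2, -9, -12) → (4, 4, 4, -12) → (0, 3, 7, -11) → (-1, -8, 6, -8))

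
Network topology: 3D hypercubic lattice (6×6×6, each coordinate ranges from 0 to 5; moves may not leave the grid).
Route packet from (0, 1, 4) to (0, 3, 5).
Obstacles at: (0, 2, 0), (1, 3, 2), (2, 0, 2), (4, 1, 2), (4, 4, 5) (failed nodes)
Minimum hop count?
3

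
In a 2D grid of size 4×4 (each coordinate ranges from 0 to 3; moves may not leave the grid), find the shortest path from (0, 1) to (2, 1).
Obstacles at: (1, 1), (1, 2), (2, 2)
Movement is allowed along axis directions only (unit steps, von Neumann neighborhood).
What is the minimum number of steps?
4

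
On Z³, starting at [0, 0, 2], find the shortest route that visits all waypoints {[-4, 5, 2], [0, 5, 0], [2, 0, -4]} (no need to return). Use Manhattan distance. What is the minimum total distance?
25
(one optimal route: (0, 0, 2) → (2, 0, -4) → (0, 5, 0) → (-4, 5, 2))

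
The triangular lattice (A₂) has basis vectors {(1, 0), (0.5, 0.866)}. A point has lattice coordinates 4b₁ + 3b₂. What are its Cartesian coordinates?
(5.5, 2.598)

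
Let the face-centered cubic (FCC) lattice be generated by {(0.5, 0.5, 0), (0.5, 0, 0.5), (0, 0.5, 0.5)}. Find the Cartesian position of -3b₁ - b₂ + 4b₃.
(-2, 0.5, 1.5)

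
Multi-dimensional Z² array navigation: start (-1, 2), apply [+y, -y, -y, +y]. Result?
(-1, 2)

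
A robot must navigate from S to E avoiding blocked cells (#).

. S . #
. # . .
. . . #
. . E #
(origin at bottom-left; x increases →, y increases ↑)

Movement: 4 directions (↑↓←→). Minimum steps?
4
(one shortest path: (1, 3) → (2, 3) → (2, 2) → (2, 1) → (2, 0))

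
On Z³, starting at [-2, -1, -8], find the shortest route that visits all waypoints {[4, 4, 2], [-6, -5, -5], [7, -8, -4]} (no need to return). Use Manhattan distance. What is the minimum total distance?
49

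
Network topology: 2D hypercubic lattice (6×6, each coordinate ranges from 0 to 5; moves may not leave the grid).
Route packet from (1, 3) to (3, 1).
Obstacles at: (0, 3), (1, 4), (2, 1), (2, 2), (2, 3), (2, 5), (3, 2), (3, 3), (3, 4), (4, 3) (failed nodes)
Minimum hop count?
6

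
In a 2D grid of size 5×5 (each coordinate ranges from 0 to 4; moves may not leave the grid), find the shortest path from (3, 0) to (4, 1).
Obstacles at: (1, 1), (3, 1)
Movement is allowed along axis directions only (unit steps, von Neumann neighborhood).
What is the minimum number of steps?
2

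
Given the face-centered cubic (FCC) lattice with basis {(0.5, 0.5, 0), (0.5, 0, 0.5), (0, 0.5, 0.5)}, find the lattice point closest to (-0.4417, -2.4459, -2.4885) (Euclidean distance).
(0, -2.5, -2.5)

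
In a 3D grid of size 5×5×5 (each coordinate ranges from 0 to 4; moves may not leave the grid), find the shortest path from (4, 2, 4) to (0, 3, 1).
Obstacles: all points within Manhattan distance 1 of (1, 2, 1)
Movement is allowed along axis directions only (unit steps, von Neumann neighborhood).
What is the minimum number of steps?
8
(one shortest path: (4, 2, 4) → (3, 2, 4) → (2, 2, 4) → (1, 2, 4) → (0, 2, 4) → (0, 3, 4) → (0, 3, 3) → (0, 3, 2) → (0, 3, 1))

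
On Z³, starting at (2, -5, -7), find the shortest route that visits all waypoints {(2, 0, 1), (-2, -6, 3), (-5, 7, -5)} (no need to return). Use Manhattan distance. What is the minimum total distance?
47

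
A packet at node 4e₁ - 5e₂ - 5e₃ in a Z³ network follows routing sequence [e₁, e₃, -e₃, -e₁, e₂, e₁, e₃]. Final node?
(5, -4, -4)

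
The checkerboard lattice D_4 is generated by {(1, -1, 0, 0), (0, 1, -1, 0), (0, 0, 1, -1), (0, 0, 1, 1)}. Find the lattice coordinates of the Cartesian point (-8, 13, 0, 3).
-8b₁ + 5b₂ + b₃ + 4b₄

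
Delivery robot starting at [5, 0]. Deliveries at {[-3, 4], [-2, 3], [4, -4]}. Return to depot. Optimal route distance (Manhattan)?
32
(one optimal route: (5, 0) → (-3, 4) → (-2, 3) → (4, -4) → (5, 0))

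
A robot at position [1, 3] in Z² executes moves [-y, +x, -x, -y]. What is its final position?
(1, 1)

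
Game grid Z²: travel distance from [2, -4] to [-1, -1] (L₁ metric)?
6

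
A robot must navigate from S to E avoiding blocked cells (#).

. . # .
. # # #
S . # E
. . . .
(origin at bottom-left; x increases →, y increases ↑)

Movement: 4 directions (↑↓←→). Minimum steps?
5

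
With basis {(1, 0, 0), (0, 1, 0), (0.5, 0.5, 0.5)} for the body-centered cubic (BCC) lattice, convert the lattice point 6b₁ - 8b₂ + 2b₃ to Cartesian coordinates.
(7, -7, 1)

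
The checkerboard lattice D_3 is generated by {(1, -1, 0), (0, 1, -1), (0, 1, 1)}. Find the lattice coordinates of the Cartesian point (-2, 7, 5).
-2b₁ + 5b₃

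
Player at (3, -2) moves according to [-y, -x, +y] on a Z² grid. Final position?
(2, -2)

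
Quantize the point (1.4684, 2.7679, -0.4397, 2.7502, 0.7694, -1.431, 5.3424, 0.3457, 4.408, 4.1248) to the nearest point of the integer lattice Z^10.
(1, 3, 0, 3, 1, -1, 5, 0, 4, 4)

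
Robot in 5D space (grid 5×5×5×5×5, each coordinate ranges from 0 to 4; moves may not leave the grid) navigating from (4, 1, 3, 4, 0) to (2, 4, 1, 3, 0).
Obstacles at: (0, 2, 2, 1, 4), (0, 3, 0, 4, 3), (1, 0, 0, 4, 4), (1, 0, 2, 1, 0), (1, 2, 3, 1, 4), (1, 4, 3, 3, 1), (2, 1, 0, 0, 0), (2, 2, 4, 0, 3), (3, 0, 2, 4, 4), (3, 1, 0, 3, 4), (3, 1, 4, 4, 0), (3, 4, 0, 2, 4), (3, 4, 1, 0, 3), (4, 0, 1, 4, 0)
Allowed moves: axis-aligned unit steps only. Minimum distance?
8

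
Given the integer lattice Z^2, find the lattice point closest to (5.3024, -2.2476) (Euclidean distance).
(5, -2)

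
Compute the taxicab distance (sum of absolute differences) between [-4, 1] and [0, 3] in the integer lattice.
6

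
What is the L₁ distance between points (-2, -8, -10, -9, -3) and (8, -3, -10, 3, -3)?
27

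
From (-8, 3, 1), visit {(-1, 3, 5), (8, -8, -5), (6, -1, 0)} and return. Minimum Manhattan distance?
74
(one optimal route: (-8, 3, 1) → (-1, 3, 5) → (8, -8, -5) → (6, -1, 0) → (-8, 3, 1))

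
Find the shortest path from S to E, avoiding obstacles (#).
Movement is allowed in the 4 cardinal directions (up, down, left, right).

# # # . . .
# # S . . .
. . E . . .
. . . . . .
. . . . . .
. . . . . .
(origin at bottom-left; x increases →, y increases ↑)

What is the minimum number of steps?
1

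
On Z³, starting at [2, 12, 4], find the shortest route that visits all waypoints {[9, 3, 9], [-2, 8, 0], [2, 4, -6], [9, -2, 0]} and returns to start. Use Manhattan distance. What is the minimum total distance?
80
(one optimal route: (2, 12, 4) → (9, 3, 9) → (9, -2, 0) → (2, 4, -6) → (-2, 8, 0) → (2, 12, 4))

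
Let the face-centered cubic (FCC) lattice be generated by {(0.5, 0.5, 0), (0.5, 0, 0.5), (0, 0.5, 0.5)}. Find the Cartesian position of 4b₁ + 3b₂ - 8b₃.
(3.5, -2, -2.5)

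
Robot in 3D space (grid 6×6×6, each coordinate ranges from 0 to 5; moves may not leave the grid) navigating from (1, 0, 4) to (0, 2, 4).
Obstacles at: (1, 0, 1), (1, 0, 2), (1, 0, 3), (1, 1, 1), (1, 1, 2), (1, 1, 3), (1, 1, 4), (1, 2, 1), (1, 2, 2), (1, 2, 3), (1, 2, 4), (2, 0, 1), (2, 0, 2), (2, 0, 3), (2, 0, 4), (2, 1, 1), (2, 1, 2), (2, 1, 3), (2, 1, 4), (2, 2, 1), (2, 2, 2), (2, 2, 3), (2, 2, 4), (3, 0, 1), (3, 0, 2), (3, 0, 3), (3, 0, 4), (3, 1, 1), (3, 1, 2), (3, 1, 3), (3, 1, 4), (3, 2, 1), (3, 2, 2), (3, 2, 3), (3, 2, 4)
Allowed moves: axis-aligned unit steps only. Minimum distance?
3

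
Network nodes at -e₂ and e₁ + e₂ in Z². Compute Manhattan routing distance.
3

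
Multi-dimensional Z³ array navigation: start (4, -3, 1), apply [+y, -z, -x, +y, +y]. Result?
(3, 0, 0)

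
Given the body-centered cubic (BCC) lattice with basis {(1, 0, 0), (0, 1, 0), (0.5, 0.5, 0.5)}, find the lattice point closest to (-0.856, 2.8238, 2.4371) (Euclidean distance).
(-0.5, 2.5, 2.5)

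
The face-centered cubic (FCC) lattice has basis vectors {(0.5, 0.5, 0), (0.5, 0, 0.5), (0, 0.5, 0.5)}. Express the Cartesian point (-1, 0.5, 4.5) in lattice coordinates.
-5b₁ + 3b₂ + 6b₃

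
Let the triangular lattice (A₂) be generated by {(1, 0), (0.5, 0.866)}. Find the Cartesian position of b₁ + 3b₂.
(2.5, 2.598)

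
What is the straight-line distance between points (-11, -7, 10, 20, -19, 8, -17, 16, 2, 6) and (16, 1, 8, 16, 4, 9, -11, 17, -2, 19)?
39.5601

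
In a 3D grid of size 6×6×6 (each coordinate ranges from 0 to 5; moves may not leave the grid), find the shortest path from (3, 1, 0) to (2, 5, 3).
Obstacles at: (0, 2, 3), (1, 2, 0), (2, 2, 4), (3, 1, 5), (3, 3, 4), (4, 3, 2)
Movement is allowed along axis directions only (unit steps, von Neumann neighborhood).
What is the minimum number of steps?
8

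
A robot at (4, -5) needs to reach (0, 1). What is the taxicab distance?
10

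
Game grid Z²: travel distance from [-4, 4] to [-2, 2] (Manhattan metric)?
4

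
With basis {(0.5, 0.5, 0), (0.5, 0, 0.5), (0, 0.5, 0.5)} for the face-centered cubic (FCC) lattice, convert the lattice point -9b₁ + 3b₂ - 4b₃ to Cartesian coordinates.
(-3, -6.5, -0.5)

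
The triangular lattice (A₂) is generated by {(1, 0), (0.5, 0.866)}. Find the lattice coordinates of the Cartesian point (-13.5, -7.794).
-9b₁ - 9b₂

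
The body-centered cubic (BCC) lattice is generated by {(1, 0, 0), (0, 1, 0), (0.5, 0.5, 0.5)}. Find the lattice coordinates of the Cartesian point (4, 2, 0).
4b₁ + 2b₂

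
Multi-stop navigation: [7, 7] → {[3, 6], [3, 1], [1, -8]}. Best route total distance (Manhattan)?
21
(one optimal route: (7, 7) → (3, 6) → (3, 1) → (1, -8))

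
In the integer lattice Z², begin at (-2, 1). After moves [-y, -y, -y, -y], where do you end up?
(-2, -3)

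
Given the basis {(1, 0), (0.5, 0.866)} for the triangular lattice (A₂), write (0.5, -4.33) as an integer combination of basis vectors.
3b₁ - 5b₂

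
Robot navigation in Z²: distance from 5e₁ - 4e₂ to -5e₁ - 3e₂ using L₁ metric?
11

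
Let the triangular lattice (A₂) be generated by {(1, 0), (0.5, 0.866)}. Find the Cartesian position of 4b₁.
(4, 0)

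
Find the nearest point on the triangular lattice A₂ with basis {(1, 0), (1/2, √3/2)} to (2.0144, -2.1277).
(2, -1.732)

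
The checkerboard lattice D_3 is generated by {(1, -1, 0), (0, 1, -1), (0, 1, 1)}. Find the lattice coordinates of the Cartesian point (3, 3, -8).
3b₁ + 7b₂ - b₃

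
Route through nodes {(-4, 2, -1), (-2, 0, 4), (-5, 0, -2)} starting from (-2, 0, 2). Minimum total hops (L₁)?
15
(one optimal route: (-2, 0, 2) → (-2, 0, 4) → (-4, 2, -1) → (-5, 0, -2))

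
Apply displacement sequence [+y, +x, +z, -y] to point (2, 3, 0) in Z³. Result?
(3, 3, 1)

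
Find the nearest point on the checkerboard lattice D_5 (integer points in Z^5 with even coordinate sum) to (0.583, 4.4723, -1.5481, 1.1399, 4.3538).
(1, 4, -2, 1, 4)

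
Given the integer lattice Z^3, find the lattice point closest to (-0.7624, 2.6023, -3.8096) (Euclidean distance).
(-1, 3, -4)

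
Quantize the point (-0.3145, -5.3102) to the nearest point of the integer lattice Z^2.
(0, -5)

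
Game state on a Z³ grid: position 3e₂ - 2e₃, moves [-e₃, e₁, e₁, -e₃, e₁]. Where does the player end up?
(3, 3, -4)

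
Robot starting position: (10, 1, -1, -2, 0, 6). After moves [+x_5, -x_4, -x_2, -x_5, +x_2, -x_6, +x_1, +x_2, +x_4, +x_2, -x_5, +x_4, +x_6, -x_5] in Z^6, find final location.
(11, 3, -1, -1, -2, 6)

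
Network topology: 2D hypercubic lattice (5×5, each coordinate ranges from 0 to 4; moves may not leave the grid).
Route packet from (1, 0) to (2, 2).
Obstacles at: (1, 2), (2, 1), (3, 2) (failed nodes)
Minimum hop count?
7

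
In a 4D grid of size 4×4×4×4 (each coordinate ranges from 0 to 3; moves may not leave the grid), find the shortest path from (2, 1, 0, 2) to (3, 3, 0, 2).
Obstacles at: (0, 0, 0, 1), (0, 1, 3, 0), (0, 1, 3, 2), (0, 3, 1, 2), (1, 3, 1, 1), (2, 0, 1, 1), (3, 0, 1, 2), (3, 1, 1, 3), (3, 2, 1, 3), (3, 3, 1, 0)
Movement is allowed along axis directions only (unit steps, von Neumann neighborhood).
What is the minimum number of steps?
3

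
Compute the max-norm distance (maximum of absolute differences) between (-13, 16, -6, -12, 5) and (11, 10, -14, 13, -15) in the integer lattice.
25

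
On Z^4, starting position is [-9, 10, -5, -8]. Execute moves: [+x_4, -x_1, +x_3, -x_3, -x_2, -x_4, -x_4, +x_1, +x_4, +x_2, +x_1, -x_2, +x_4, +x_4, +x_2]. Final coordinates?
(-8, 10, -5, -6)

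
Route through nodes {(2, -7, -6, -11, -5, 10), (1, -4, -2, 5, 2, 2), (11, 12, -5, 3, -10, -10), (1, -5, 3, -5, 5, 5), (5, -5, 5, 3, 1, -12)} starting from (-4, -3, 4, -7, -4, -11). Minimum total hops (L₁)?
176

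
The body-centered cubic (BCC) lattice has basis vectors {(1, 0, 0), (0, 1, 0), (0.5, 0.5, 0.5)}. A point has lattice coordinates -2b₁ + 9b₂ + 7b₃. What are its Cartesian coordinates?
(1.5, 12.5, 3.5)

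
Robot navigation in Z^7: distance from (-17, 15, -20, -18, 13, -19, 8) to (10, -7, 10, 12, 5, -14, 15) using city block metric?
129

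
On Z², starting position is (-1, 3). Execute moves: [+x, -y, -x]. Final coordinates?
(-1, 2)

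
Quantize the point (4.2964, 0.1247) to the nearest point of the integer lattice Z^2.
(4, 0)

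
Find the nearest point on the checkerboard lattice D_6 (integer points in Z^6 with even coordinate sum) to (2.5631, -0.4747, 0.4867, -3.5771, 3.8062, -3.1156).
(3, 0, 0, -4, 4, -3)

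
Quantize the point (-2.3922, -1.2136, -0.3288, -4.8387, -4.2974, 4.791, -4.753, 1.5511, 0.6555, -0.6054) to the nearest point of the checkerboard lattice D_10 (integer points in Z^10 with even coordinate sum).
(-2, -1, 0, -5, -4, 5, -5, 2, 1, -1)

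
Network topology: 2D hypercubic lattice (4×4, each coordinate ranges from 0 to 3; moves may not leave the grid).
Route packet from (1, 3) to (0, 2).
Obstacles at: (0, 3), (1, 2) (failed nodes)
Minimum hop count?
6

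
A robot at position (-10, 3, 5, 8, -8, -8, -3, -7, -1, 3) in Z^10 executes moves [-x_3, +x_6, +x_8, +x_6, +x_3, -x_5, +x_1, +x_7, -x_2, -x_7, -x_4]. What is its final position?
(-9, 2, 5, 7, -9, -6, -3, -6, -1, 3)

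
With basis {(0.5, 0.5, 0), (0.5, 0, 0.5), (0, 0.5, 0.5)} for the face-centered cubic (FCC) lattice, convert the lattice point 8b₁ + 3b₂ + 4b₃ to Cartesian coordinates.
(5.5, 6, 3.5)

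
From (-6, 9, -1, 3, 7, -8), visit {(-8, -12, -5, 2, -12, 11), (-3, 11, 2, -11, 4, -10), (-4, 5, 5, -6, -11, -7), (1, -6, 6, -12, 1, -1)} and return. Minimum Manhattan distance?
228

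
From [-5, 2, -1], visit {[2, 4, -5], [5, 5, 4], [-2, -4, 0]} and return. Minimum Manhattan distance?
56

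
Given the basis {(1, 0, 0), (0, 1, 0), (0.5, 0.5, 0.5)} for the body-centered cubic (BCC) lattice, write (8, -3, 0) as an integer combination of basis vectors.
8b₁ - 3b₂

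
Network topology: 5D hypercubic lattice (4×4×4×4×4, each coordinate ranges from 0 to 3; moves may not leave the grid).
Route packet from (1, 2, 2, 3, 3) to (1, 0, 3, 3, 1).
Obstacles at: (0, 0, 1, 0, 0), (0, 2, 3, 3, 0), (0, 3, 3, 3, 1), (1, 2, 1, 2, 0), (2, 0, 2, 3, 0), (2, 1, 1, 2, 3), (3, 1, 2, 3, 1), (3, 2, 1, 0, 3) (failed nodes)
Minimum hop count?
5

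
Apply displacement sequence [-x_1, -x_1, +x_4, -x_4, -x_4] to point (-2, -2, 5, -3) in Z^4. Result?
(-4, -2, 5, -4)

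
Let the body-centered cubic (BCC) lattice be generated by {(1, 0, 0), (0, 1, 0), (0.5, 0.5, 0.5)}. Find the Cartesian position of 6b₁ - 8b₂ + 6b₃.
(9, -5, 3)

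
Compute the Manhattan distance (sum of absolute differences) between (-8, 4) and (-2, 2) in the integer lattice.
8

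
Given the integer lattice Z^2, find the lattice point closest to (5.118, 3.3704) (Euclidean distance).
(5, 3)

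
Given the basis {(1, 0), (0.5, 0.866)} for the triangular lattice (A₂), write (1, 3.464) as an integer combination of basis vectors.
-b₁ + 4b₂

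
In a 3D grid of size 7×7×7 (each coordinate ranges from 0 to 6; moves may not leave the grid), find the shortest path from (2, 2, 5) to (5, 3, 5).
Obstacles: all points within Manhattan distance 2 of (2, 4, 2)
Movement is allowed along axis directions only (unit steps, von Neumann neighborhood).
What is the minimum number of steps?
4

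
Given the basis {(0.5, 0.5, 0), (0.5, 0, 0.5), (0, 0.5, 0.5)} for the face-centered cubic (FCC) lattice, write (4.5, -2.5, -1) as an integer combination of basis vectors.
3b₁ + 6b₂ - 8b₃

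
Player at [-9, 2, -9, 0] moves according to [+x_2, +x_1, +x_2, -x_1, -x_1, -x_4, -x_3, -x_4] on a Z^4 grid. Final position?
(-10, 4, -10, -2)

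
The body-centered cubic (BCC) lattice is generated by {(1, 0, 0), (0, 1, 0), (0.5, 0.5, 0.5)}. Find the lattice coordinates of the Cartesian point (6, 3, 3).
3b₁ + 6b₃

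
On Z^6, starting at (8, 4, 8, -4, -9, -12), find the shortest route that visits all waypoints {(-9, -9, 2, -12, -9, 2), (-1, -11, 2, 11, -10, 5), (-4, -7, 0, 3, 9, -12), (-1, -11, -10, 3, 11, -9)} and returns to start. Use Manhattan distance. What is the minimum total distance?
228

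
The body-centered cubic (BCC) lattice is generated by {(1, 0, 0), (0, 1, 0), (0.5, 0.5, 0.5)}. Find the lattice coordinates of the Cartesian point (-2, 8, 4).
-6b₁ + 4b₂ + 8b₃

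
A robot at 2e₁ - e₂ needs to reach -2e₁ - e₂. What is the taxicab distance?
4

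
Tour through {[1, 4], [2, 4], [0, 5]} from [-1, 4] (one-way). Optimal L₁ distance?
5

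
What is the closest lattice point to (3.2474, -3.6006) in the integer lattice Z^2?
(3, -4)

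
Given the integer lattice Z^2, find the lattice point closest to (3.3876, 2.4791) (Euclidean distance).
(3, 2)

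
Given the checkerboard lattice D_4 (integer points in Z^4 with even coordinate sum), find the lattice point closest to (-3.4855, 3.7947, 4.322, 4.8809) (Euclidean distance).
(-3, 4, 4, 5)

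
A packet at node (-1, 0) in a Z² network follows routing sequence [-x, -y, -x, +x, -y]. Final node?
(-2, -2)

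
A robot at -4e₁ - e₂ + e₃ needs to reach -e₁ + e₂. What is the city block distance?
6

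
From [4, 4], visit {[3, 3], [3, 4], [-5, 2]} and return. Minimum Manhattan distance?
22
(one optimal route: (4, 4) → (3, 3) → (-5, 2) → (3, 4) → (4, 4))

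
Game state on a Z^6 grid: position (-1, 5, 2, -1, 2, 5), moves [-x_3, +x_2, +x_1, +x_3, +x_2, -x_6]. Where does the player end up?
(0, 7, 2, -1, 2, 4)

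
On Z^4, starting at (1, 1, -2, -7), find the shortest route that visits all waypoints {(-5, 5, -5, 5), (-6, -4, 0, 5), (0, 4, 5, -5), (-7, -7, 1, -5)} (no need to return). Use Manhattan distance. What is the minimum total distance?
65
(one optimal route: (1, 1, -2, -7) → (0, 4, 5, -5) → (-7, -7, 1, -5) → (-6, -4, 0, 5) → (-5, 5, -5, 5))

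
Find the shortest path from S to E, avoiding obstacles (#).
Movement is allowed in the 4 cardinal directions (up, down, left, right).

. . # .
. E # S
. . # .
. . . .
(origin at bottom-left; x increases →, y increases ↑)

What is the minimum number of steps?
6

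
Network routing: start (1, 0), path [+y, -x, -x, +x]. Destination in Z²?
(0, 1)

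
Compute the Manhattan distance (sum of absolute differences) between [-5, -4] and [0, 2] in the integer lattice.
11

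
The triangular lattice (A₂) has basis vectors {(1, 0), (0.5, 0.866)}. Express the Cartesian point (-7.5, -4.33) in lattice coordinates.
-5b₁ - 5b₂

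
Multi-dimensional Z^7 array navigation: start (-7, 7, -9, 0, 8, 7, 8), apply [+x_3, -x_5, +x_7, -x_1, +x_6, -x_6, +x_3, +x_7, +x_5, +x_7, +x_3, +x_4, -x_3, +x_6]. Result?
(-8, 7, -7, 1, 8, 8, 11)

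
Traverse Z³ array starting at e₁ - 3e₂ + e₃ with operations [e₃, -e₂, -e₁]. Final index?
(0, -4, 2)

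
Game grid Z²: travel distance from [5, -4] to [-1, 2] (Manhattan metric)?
12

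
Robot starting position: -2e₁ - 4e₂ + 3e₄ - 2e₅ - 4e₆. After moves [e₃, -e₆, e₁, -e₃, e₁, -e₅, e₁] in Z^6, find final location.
(1, -4, 0, 3, -3, -5)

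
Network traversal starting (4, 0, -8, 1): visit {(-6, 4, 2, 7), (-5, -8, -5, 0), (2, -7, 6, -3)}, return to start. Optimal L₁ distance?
106
(one optimal route: (4, 0, -8, 1) → (-6, 4, 2, 7) → (-5, -8, -5, 0) → (2, -7, 6, -3) → (4, 0, -8, 1))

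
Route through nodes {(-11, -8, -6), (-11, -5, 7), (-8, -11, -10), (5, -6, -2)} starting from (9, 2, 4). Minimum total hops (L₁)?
70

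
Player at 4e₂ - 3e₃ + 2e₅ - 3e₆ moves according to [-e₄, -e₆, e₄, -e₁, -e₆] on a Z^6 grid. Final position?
(-1, 4, -3, 0, 2, -5)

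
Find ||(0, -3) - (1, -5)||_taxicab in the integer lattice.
3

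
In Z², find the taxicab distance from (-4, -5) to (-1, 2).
10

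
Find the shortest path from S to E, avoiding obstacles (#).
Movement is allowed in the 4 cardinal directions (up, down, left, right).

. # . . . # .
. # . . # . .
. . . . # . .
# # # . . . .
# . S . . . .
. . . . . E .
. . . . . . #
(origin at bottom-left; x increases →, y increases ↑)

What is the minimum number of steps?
4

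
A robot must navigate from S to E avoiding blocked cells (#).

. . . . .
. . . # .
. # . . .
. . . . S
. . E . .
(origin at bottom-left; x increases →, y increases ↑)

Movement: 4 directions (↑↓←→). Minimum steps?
3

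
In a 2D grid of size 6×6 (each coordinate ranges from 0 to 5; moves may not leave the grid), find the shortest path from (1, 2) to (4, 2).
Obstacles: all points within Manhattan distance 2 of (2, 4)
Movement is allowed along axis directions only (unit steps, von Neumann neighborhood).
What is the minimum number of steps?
5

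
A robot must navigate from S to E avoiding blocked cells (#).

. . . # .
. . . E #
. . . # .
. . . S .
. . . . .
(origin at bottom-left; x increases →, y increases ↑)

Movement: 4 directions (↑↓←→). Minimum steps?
4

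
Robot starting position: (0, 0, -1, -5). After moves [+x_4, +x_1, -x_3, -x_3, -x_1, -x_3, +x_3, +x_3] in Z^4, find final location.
(0, 0, -2, -4)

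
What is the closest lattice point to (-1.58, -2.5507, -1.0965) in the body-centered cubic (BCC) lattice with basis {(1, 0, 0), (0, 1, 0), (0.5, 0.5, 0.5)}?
(-1.5, -2.5, -1.5)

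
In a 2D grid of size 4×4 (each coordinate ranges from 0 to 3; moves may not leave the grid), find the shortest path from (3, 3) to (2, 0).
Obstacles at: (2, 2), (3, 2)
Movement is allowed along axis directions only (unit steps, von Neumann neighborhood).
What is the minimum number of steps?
6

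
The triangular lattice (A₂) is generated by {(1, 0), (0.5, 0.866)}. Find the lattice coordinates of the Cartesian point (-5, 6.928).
-9b₁ + 8b₂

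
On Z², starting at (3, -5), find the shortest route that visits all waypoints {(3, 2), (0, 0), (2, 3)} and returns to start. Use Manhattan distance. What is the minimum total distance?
22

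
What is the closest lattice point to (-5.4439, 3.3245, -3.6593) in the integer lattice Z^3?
(-5, 3, -4)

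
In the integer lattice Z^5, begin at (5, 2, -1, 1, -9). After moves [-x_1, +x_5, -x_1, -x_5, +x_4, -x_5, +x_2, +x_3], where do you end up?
(3, 3, 0, 2, -10)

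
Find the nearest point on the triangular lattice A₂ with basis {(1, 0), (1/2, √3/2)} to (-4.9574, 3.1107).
(-5, 3.464)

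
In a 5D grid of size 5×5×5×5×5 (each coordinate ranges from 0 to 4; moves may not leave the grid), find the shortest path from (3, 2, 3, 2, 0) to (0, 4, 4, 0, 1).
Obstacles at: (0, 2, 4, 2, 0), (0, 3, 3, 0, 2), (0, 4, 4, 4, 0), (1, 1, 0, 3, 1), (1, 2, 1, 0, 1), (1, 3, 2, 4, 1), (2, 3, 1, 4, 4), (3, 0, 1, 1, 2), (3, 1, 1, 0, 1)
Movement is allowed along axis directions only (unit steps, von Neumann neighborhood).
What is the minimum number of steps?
9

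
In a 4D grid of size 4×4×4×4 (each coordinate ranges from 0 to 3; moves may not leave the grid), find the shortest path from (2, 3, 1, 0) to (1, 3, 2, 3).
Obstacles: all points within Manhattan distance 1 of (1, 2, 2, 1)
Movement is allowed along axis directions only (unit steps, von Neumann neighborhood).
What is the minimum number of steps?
5
(one shortest path: (2, 3, 1, 0) → (1, 3, 1, 0) → (1, 3, 1, 1) → (1, 3, 1, 2) → (1, 3, 2, 2) → (1, 3, 2, 3))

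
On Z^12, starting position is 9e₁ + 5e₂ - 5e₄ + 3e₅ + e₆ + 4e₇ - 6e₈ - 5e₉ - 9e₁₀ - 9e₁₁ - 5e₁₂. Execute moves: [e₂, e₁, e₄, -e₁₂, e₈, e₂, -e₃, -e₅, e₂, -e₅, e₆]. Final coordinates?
(10, 8, -1, -4, 1, 2, 4, -5, -5, -9, -9, -6)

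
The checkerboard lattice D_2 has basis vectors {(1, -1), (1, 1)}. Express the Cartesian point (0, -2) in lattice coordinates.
b₁ - b₂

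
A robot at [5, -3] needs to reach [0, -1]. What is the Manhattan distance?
7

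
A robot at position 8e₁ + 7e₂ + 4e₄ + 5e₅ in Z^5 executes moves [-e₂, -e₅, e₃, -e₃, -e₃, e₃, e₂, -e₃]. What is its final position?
(8, 7, -1, 4, 4)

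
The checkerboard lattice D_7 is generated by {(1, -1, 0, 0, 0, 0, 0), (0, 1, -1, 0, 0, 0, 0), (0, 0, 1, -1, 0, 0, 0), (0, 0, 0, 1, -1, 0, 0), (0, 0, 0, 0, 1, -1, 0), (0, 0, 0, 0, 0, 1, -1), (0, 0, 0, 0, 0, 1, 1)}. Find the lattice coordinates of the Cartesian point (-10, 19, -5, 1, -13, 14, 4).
-10b₁ + 9b₂ + 4b₃ + 5b₄ - 8b₅ + b₆ + 5b₇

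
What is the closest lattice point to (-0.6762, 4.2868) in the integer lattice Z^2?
(-1, 4)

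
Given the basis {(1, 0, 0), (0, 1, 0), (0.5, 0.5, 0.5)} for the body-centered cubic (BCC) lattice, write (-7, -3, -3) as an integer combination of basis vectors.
-4b₁ - 6b₃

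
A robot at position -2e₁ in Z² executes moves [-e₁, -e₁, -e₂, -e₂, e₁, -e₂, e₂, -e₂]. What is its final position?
(-3, -3)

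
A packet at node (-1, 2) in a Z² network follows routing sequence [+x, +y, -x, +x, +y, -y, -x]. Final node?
(-1, 3)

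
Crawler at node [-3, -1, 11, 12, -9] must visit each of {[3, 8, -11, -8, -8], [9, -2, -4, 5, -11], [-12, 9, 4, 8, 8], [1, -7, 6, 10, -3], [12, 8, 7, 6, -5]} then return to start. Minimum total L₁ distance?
230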